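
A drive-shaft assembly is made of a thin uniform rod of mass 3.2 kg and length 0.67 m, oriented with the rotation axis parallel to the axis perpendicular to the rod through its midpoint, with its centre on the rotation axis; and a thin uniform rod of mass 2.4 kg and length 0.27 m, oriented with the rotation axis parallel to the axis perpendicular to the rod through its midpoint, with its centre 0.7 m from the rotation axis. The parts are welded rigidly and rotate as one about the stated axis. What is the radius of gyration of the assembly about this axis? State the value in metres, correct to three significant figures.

Thin rod: I_cm = (1/12)ML² = (1/12)(3.2)(0.67)² = 0.11971 kg·m²; axis through the centre, so I = 0.11971 kg·m².
Thin rod: I_cm = (1/12)ML² = (1/12)(2.4)(0.27)² = 0.01458 kg·m²; centre at d = 0.7 m, so I = I_cm + Md² gives I = 0.01458 + (2.4)(0.7)² = 1.1906 kg·m².
Total I = 1.3103 kg·m²; total mass M = 5.6 kg.
k = √(I/M) = √(1.3103/5.6) = 0.48371 m.

0.484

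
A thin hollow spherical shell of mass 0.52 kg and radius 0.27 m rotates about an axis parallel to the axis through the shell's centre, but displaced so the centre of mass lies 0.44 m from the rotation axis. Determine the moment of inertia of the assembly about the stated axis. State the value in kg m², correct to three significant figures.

I_cm = (2/3)MR² = (2/3)(0.52)(0.27)² = 0.025272 kg m²; centre at d = 0.44 m, so the parallel axis theorem gives I = 0.025272 + (0.52)(0.44)² = 0.12594 kg m².

0.126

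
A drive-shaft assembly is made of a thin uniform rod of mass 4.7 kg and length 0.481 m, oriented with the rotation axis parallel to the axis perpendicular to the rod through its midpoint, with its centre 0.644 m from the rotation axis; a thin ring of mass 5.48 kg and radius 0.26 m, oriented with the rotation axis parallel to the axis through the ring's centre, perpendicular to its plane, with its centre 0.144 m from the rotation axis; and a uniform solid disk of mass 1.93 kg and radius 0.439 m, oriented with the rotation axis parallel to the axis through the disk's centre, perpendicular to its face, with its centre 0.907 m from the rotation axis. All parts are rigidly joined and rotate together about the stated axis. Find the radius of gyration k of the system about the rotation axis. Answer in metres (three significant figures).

0.596

Thin rod: I_cm = (1/12)ML² = (1/12)(4.7)(0.481)² = 0.090616 kg m²; centre at d = 0.644 m, so the parallel axis theorem gives I = 0.090616 + (4.7)(0.644)² = 2.0399 kg m².
Thin ring: I_cm = MR² = (5.48)(0.26)² = 0.37045 kg m²; centre at d = 0.144 m, so the parallel axis theorem gives I = 0.37045 + (5.48)(0.144)² = 0.48408 kg m².
Solid disk: I_cm = (1/2)MR² = (1/2)(1.93)(0.439)² = 0.18598 kg m²; centre at d = 0.907 m, so the parallel axis theorem gives I = 0.18598 + (1.93)(0.907)² = 1.7737 kg m².
Total I = 4.2976 kg m²; total mass M = 12.11 kg.
k = √(I/M) = √(4.2976/12.11) = 0.59572 m.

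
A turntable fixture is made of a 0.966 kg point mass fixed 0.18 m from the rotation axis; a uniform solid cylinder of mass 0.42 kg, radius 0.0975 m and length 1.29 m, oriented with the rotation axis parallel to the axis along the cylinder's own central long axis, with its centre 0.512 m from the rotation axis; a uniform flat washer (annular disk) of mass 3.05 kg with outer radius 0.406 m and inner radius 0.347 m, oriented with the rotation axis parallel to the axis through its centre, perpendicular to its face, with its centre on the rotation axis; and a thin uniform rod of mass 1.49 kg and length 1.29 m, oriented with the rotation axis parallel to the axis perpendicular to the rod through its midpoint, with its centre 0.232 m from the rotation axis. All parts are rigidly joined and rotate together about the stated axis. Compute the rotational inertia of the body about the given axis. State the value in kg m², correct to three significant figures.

Point mass: I_cm = 0; centre at d = 0.18 m, so the parallel axis theorem gives I = 0 + (0.966)(0.18)² = 0.031298 kg m².
Solid cylinder: I_cm = (1/2)MR² = (1/2)(0.42)(0.0975)² = 0.0019963 kg m²; centre at d = 0.512 m, so the parallel axis theorem gives I = 0.0019963 + (0.42)(0.512)² = 0.1121 kg m².
Annular disk: I_cm = (1/2)M(R²+r²) = (1/2)(3.05)[(0.406)² + (0.347)²] = 0.435 kg m²; axis through the centre, so I = 0.435 kg m².
Thin rod: I_cm = (1/12)ML² = (1/12)(1.49)(1.29)² = 0.20663 kg m²; centre at d = 0.232 m, so the parallel axis theorem gives I = 0.20663 + (1.49)(0.232)² = 0.28682 kg m².
Total I = 0.031298 + 0.1121 + 0.435 + 0.28682 = 0.86522 kg m².

0.865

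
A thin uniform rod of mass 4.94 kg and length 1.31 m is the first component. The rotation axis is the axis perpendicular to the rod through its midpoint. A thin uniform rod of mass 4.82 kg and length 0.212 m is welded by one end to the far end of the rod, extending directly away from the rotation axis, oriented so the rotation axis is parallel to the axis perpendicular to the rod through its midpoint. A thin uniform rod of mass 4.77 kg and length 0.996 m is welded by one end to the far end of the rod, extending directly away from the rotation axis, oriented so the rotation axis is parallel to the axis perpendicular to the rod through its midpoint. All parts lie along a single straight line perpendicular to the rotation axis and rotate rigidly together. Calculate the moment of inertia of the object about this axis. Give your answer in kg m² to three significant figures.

Thin rod: I_cm = (1/12)ML² = (1/12)(4.94)(1.31)² = 0.70646 kg m²; axis through the centre, so I = 0.70646 kg m².
Thin rod: I_cm = (1/12)ML² = (1/12)(4.82)(0.212)² = 0.018053 kg m²; centre at d = 0.655 + 0.106 = 0.761 m, so I = I_cm + Md² gives I = 0.018053 + (4.82)(0.761)² = 2.8094 kg m².
Thin rod: I_cm = (1/12)ML² = (1/12)(4.77)(0.996)² = 0.39433 kg m²; centre at d = 0.655 + 0.106 + 0.106 + 0.498 = 1.365 m, so I = I_cm + Md² gives I = 0.39433 + (4.77)(1.365)² = 9.2819 kg m².
Total I = 0.70646 + 2.8094 + 9.2819 = 12.798 kg m².

12.8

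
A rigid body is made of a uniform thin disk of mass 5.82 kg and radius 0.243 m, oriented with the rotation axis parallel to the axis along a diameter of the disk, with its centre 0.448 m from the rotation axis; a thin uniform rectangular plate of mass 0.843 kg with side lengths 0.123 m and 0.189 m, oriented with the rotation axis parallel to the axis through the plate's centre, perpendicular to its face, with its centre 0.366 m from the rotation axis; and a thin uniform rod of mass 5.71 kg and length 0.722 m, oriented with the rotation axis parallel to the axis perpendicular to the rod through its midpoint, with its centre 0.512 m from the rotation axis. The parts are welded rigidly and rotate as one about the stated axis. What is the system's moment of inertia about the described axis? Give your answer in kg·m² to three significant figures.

3.12

Thin disk: I_cm = (1/4)MR² = (1/4)(5.82)(0.243)² = 0.085916 kg·m²; centre at d = 0.448 m, so I = I_cm + Md² gives I = 0.085916 + (5.82)(0.448)² = 1.254 kg·m².
Rectangular plate: I_cm = (1/12)M(a²+b²) = (1/12)(0.843)[(0.123)² + (0.189)²] = 0.0035722 kg·m²; centre at d = 0.366 m, so I = I_cm + Md² gives I = 0.0035722 + (0.843)(0.366)² = 0.1165 kg·m².
Thin rod: I_cm = (1/12)ML² = (1/12)(5.71)(0.722)² = 0.24804 kg·m²; centre at d = 0.512 m, so I = I_cm + Md² gives I = 0.24804 + (5.71)(0.512)² = 1.7449 kg·m².
Total I = 1.254 + 0.1165 + 1.7449 = 3.1154 kg·m².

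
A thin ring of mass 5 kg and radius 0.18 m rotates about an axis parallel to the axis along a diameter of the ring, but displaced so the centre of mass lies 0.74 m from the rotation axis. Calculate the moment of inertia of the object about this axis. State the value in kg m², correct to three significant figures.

I_cm = (1/2)MR² = (1/2)(5)(0.18)² = 0.081 kg m²; centre at d = 0.74 m, so the parallel axis theorem gives I = 0.081 + (5)(0.74)² = 2.819 kg m².

2.82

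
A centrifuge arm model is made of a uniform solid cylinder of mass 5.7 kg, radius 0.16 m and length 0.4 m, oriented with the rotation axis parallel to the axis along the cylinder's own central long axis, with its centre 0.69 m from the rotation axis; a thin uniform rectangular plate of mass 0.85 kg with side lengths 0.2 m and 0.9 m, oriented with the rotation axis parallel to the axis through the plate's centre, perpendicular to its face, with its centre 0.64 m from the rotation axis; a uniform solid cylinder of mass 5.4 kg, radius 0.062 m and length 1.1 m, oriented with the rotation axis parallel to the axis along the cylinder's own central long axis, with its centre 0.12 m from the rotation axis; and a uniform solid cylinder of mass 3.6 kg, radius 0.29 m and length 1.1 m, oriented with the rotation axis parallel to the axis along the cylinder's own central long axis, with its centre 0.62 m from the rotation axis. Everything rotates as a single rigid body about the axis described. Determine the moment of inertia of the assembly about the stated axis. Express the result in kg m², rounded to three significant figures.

4.82

Solid cylinder: I_cm = (1/2)MR² = (1/2)(5.7)(0.16)² = 0.07296 kg m²; centre at d = 0.69 m, so I = I_cm + Md² gives I = 0.07296 + (5.7)(0.69)² = 2.7867 kg m².
Rectangular plate: I_cm = (1/12)M(a²+b²) = (1/12)(0.85)[(0.2)² + (0.9)²] = 0.060208 kg m²; centre at d = 0.64 m, so I = I_cm + Md² gives I = 0.060208 + (0.85)(0.64)² = 0.40837 kg m².
Solid cylinder: I_cm = (1/2)MR² = (1/2)(5.4)(0.062)² = 0.010379 kg m²; centre at d = 0.12 m, so I = I_cm + Md² gives I = 0.010379 + (5.4)(0.12)² = 0.088139 kg m².
Solid cylinder: I_cm = (1/2)MR² = (1/2)(3.6)(0.29)² = 0.15138 kg m²; centre at d = 0.62 m, so I = I_cm + Md² gives I = 0.15138 + (3.6)(0.62)² = 1.5352 kg m².
Total I = 2.7867 + 0.40837 + 0.088139 + 1.5352 = 4.8185 kg m².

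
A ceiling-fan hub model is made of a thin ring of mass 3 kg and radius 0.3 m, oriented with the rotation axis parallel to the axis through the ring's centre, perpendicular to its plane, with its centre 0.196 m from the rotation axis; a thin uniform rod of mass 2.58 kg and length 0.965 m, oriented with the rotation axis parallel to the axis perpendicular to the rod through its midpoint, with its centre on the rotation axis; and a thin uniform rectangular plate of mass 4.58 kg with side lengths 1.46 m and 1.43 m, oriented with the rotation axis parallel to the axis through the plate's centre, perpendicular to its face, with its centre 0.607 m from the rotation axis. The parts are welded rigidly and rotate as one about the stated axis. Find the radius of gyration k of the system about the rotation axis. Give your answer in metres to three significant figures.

Thin ring: I_cm = MR² = (3)(0.3)² = 0.27 kg m²; centre at d = 0.196 m, so I = I_cm + Md² gives I = 0.27 + (3)(0.196)² = 0.38525 kg m².
Thin rod: I_cm = (1/12)ML² = (1/12)(2.58)(0.965)² = 0.20021 kg m²; axis through the centre, so I = 0.20021 kg m².
Rectangular plate: I_cm = (1/12)M(a²+b²) = (1/12)(4.58)[(1.46)² + (1.43)²] = 1.594 kg m²; centre at d = 0.607 m, so I = I_cm + Md² gives I = 1.594 + (4.58)(0.607)² = 3.2815 kg m².
Total I = 3.867 kg m²; total mass M = 10.16 kg.
k = √(I/M) = √(3.867/10.16) = 0.61694 m.

0.617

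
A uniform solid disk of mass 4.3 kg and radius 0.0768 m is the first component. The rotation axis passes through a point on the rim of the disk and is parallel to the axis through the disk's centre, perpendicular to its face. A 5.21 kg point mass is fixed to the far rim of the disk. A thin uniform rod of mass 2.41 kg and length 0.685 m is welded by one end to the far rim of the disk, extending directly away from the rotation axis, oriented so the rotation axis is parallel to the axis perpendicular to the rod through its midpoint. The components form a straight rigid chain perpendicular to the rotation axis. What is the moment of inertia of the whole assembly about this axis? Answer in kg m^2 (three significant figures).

Solid disk: I_cm = (1/2)MR² = (1/2)(4.3)(0.0768)² = 0.012681 kg m^2; centre at d = 0.0768 m, so the parallel axis theorem gives I = 0.012681 + (4.3)(0.0768)² = 0.038044 kg m^2.
Point mass: I_cm = 0; centre at d = 0.0768 + 0.0768 = 0.1536 m, so the parallel axis theorem gives I = 0 + (5.21)(0.1536)² = 0.12292 kg m^2.
Thin rod: I_cm = (1/12)ML² = (1/12)(2.41)(0.685)² = 0.094236 kg m^2; centre at d = 0.0768 + 0.0768 + 0.3425 = 0.4961 m, so the parallel axis theorem gives I = 0.094236 + (2.41)(0.4961)² = 0.68737 kg m^2.
Total I = 0.038044 + 0.12292 + 0.68737 = 0.84834 kg m^2.

0.848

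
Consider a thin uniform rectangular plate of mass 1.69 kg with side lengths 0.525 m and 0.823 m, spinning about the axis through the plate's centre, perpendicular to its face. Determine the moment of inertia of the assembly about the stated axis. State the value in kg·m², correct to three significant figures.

I_cm = (1/12)M(a²+b²) = (1/12)(1.69)[(0.525)² + (0.823)²] = 0.13421 kg·m²; axis through the centre, so I = 0.13421 kg·m².

0.134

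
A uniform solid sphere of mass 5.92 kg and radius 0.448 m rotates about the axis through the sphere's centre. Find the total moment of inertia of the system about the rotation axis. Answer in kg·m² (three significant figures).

I_cm = (2/5)MR² = (2/5)(5.92)(0.448)² = 0.47527 kg·m²; axis through the centre, so I = 0.47527 kg·m².

0.475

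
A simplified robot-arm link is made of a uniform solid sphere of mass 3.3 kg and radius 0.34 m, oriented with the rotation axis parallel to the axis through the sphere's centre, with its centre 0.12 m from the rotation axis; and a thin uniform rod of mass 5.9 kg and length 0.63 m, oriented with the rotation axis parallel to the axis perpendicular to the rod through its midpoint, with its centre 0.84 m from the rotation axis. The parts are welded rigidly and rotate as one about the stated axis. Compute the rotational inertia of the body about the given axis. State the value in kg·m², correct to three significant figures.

4.56

Solid sphere: I_cm = (2/5)MR² = (2/5)(3.3)(0.34)² = 0.15259 kg·m²; centre at d = 0.12 m, so I = I_cm + Md² gives I = 0.15259 + (3.3)(0.12)² = 0.20011 kg·m².
Thin rod: I_cm = (1/12)ML² = (1/12)(5.9)(0.63)² = 0.19514 kg·m²; centre at d = 0.84 m, so I = I_cm + Md² gives I = 0.19514 + (5.9)(0.84)² = 4.3582 kg·m².
Total I = 0.20011 + 4.3582 = 4.5583 kg·m².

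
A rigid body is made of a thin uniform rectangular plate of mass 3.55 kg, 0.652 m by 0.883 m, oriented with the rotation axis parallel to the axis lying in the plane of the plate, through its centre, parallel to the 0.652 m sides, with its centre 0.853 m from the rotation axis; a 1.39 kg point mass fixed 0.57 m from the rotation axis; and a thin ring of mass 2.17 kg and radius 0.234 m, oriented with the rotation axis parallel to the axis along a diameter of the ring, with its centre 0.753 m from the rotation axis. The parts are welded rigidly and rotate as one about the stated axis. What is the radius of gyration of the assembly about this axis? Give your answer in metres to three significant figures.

Rectangular plate: I_cm = (1/12)Mb² = (1/12)(3.55)(0.883)² = 0.23066 kg m^2; centre at d = 0.853 m, so the parallel axis theorem gives I = 0.23066 + (3.55)(0.853)² = 2.8137 kg m^2.
Point mass: I_cm = 0; centre at d = 0.57 m, so the parallel axis theorem gives I = 0 + (1.39)(0.57)² = 0.45161 kg m^2.
Thin ring: I_cm = (1/2)MR² = (1/2)(2.17)(0.234)² = 0.05941 kg m^2; centre at d = 0.753 m, so the parallel axis theorem gives I = 0.05941 + (2.17)(0.753)² = 1.2898 kg m^2.
Total I = 4.5551 kg m^2; total mass M = 7.11 kg.
k = √(I/M) = √(4.5551/7.11) = 0.80041 m.

0.800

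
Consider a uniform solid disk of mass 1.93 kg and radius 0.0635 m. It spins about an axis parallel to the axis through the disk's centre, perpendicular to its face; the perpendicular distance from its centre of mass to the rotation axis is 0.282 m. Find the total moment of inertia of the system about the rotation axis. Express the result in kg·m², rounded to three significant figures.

0.157

I_cm = (1/2)MR² = (1/2)(1.93)(0.0635)² = 0.0038911 kg·m²; centre at d = 0.282 m, so I = I_cm + Md² gives I = 0.0038911 + (1.93)(0.282)² = 0.15737 kg·m².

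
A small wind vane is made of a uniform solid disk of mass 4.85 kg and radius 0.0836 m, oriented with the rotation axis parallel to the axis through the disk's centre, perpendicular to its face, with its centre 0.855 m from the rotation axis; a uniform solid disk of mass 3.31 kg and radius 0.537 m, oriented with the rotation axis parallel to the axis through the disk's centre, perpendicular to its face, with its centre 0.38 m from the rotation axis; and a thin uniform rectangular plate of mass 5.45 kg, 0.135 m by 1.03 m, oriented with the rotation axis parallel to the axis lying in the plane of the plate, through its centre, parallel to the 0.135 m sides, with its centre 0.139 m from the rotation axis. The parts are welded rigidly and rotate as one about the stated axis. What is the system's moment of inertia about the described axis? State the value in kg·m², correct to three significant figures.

5.10

Solid disk: I_cm = (1/2)MR² = (1/2)(4.85)(0.0836)² = 0.016948 kg·m²; centre at d = 0.855 m, so the parallel axis theorem gives I = 0.016948 + (4.85)(0.855)² = 3.5624 kg·m².
Solid disk: I_cm = (1/2)MR² = (1/2)(3.31)(0.537)² = 0.47725 kg·m²; centre at d = 0.38 m, so the parallel axis theorem gives I = 0.47725 + (3.31)(0.38)² = 0.95521 kg·m².
Rectangular plate: I_cm = (1/12)Mb² = (1/12)(5.45)(1.03)² = 0.48183 kg·m²; centre at d = 0.139 m, so the parallel axis theorem gives I = 0.48183 + (5.45)(0.139)² = 0.58712 kg·m².
Total I = 3.5624 + 0.95521 + 0.58712 = 5.1048 kg·m².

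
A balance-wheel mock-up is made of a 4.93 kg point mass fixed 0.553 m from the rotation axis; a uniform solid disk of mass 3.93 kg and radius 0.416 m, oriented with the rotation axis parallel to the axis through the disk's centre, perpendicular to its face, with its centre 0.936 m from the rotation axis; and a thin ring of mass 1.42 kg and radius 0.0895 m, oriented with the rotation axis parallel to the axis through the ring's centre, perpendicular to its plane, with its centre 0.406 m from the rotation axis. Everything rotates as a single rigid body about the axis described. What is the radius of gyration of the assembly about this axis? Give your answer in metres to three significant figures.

0.734

Point mass: I_cm = 0; centre at d = 0.553 m, so I = I_cm + Md² gives I = 0 + (4.93)(0.553)² = 1.5076 kg·m².
Solid disk: I_cm = (1/2)MR² = (1/2)(3.93)(0.416)² = 0.34006 kg·m²; centre at d = 0.936 m, so I = I_cm + Md² gives I = 0.34006 + (3.93)(0.936)² = 3.7831 kg·m².
Thin ring: I_cm = MR² = (1.42)(0.0895)² = 0.011375 kg·m²; centre at d = 0.406 m, so I = I_cm + Md² gives I = 0.011375 + (1.42)(0.406)² = 0.24544 kg·m².
Total I = 5.5362 kg·m²; total mass M = 10.28 kg.
k = √(I/M) = √(5.5362/10.28) = 0.73385 m.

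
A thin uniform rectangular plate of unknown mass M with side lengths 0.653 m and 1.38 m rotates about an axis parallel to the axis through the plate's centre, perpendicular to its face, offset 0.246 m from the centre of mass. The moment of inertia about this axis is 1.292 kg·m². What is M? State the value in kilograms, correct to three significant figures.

5.07

I = I_cm + Md² = (1/12)M(a²+b²) + Md² = M·[0.0833333·[(0.653)² + (1.38)²] + (0.246)²] = M·0.25475.
So M = 1.292 / 0.25475 = 5.0716 kg.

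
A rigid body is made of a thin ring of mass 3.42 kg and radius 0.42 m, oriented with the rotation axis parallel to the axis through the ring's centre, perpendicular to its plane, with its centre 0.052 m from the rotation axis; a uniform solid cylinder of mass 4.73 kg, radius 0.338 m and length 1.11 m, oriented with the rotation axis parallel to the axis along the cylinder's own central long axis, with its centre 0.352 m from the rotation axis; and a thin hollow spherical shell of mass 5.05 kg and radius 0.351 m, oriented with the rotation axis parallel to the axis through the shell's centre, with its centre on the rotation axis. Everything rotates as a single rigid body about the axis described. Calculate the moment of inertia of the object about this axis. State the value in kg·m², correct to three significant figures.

Thin ring: I_cm = MR² = (3.42)(0.42)² = 0.60329 kg·m²; centre at d = 0.052 m, so the parallel axis theorem gives I = 0.60329 + (3.42)(0.052)² = 0.61254 kg·m².
Solid cylinder: I_cm = (1/2)MR² = (1/2)(4.73)(0.338)² = 0.27019 kg·m²; centre at d = 0.352 m, so the parallel axis theorem gives I = 0.27019 + (4.73)(0.352)² = 0.85625 kg·m².
Spherical shell: I_cm = (2/3)MR² = (2/3)(5.05)(0.351)² = 0.41478 kg·m²; axis through the centre, so I = 0.41478 kg·m².
Total I = 0.61254 + 0.85625 + 0.41478 = 1.8836 kg·m².

1.88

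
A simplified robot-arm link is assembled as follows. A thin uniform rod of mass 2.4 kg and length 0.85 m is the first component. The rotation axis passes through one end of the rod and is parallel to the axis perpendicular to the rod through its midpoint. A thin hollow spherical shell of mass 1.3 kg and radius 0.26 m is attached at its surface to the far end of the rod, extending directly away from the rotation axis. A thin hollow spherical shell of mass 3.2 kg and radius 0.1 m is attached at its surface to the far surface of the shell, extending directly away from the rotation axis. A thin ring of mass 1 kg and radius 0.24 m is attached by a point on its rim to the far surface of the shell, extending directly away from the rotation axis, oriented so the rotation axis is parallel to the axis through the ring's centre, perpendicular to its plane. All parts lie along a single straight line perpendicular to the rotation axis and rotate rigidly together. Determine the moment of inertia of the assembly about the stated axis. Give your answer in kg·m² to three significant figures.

Thin rod: I_cm = (1/12)ML² = (1/12)(2.4)(0.85)² = 0.1445 kg·m²; centre at d = 0.425 m, so the parallel axis theorem gives I = 0.1445 + (2.4)(0.425)² = 0.578 kg·m².
Spherical shell: I_cm = (2/3)MR² = (2/3)(1.3)(0.26)² = 0.058587 kg·m²; centre at d = 0.425 + 0.425 + 0.26 = 1.11 m, so the parallel axis theorem gives I = 0.058587 + (1.3)(1.11)² = 1.6603 kg·m².
Spherical shell: I_cm = (2/3)MR² = (2/3)(3.2)(0.1)² = 0.021333 kg·m²; centre at d = 0.425 + 0.425 + 0.26 + 0.26 + 0.1 = 1.47 m, so the parallel axis theorem gives I = 0.021333 + (3.2)(1.47)² = 6.9362 kg·m².
Thin ring: I_cm = MR² = (1)(0.24)² = 0.0576 kg·m²; centre at d = 0.425 + 0.425 + 0.26 + 0.26 + 0.1 + 0.1 + 0.24 = 1.81 m, so the parallel axis theorem gives I = 0.0576 + (1)(1.81)² = 3.3337 kg·m².
Total I = 0.578 + 1.6603 + 6.9362 + 3.3337 = 12.508 kg·m².

12.5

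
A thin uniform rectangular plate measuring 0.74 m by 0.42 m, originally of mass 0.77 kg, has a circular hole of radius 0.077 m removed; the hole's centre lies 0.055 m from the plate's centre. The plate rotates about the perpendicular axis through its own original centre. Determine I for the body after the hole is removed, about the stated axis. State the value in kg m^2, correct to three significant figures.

Unpierced body about its centre: I₀ = (1/12)M(a²+b²) = (1/12)(0.77)[(0.74)² + (0.42)²] = 0.046457 kg m^2.
The removed disk has mass m = M·πr²/(ab) = (0.77)·π(0.077)²/(0.74·0.42) = 0.046147 kg (same uniform areal density).
Its moment of inertia about the rotation axis (parallel-axis theorem): I_hole = (1/2)mr² + md² = (1/2)(0.046147)(0.077)² + (0.046147)(0.055)² = 0.0002764 kg m^2.
Treating the hole as negative mass, I = I₀ − I_hole = 0.046457 − 0.0002764 = 0.04618 kg m^2.

0.0462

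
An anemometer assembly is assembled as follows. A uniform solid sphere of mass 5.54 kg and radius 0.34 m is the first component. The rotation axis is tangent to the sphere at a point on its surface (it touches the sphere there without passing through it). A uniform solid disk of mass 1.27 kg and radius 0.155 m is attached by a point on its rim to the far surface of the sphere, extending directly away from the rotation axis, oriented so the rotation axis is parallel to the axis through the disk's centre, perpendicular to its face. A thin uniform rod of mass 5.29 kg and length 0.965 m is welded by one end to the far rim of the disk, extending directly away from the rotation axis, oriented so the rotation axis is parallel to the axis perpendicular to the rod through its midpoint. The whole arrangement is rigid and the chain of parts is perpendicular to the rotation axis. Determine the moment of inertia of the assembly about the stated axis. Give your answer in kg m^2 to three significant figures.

Solid sphere: I_cm = (2/5)MR² = (2/5)(5.54)(0.34)² = 0.25617 kg m^2; centre at d = 0.34 m, so I = I_cm + Md² gives I = 0.25617 + (5.54)(0.34)² = 0.89659 kg m^2.
Solid disk: I_cm = (1/2)MR² = (1/2)(1.27)(0.155)² = 0.015256 kg m^2; centre at d = 0.34 + 0.34 + 0.155 = 0.835 m, so I = I_cm + Md² gives I = 0.015256 + (1.27)(0.835)² = 0.90073 kg m^2.
Thin rod: I_cm = (1/12)ML² = (1/12)(5.29)(0.965)² = 0.41052 kg m^2; centre at d = 0.34 + 0.34 + 0.155 + 0.155 + 0.4825 = 1.4725 m, so I = I_cm + Md² gives I = 0.41052 + (5.29)(1.4725)² = 11.881 kg m^2.
Total I = 0.89659 + 0.90073 + 11.881 = 13.678 kg m^2.

13.7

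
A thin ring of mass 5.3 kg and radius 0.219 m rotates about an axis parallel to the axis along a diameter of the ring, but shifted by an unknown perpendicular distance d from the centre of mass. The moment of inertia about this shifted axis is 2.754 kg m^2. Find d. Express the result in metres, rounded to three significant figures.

0.704

About the centre-of-mass axis, I_cm = (1/2)MR² = (1/2)(5.3)(0.219)² = 0.1271 kg m^2.
Parallel axis theorem: I = I_cm + Md², so Md² = 2.754 − 0.1271 = 2.6269 kg m^2.
d = √(2.6269 / 5.3) = 0.70402 m.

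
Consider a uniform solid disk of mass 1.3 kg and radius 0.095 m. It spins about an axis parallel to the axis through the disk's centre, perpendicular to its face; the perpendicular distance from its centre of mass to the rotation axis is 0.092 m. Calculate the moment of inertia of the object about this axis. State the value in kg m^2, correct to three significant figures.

0.0169

I_cm = (1/2)MR² = (1/2)(1.3)(0.095)² = 0.0058662 kg m^2; centre at d = 0.092 m, so I = I_cm + Md² gives I = 0.0058662 + (1.3)(0.092)² = 0.016869 kg m^2.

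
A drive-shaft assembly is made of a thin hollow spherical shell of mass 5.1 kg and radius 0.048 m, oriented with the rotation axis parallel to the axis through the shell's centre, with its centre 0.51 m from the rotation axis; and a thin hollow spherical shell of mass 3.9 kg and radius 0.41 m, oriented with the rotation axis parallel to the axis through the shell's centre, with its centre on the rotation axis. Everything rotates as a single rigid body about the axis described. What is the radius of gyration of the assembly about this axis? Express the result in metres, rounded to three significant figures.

0.444

Spherical shell: I_cm = (2/3)MR² = (2/3)(5.1)(0.048)² = 0.0078336 kg m²; centre at d = 0.51 m, so the parallel axis theorem gives I = 0.0078336 + (5.1)(0.51)² = 1.3343 kg m².
Spherical shell: I_cm = (2/3)MR² = (2/3)(3.9)(0.41)² = 0.43706 kg m²; axis through the centre, so I = 0.43706 kg m².
Total I = 1.7714 kg m²; total mass M = 9 kg.
k = √(I/M) = √(1.7714/9) = 0.44365 m.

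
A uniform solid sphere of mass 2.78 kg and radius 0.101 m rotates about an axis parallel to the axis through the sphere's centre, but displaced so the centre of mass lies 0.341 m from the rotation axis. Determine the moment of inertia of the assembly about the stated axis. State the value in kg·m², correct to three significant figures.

I_cm = (2/5)MR² = (2/5)(2.78)(0.101)² = 0.011344 kg·m²; centre at d = 0.341 m, so the parallel axis theorem gives I = 0.011344 + (2.78)(0.341)² = 0.3346 kg·m².

0.335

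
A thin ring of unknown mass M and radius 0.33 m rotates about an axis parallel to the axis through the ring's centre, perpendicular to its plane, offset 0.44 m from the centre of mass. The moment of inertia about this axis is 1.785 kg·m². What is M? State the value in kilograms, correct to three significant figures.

I = I_cm + Md² = MR² + Md² = M·[1·(0.33)² + (0.44)²] = M·0.3025.
So M = 1.785 / 0.3025 = 5.9008 kg.

5.90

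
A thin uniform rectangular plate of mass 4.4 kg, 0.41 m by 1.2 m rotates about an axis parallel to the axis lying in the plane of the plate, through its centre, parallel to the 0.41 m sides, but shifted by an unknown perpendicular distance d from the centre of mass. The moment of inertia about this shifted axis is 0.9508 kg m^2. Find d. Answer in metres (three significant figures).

About the centre-of-mass axis, I_cm = (1/12)Mb² = (1/12)(4.4)(1.2)² = 0.528 kg m^2.
Parallel axis theorem: I = I_cm + Md², so Md² = 0.9508 − 0.528 = 0.4228 kg m^2.
d = √(0.4228 / 4.4) = 0.30999 m.

0.310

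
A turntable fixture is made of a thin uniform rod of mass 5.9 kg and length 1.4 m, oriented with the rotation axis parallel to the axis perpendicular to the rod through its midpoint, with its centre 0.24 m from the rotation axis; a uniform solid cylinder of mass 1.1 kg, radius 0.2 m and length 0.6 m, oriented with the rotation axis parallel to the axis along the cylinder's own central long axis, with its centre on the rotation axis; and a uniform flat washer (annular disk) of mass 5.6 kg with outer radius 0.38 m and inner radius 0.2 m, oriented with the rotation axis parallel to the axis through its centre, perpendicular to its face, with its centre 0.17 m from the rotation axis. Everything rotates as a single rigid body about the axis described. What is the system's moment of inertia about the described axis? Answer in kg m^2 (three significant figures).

2.00

Thin rod: I_cm = (1/12)ML² = (1/12)(5.9)(1.4)² = 0.96367 kg m^2; centre at d = 0.24 m, so I = I_cm + Md² gives I = 0.96367 + (5.9)(0.24)² = 1.3035 kg m^2.
Solid cylinder: I_cm = (1/2)MR² = (1/2)(1.1)(0.2)² = 0.022 kg m^2; axis through the centre, so I = 0.022 kg m^2.
Annular disk: I_cm = (1/2)M(R²+r²) = (1/2)(5.6)[(0.38)² + (0.2)²] = 0.51632 kg m^2; centre at d = 0.17 m, so I = I_cm + Md² gives I = 0.51632 + (5.6)(0.17)² = 0.67816 kg m^2.
Total I = 1.3035 + 0.022 + 0.67816 = 2.0037 kg m^2.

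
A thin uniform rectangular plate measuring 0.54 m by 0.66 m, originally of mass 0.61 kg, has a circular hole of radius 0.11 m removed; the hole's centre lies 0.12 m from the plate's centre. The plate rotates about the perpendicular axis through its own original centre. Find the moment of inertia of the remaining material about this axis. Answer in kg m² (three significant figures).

0.0356

Unpierced body about its centre: I₀ = (1/12)M(a²+b²) = (1/12)(0.61)[(0.54)² + (0.66)²] = 0.036966 kg m².
The removed disk has mass m = M·πr²/(ab) = (0.61)·π(0.11)²/(0.54·0.66) = 0.065062 kg (same uniform areal density).
Its moment of inertia about the rotation axis (parallel-axis theorem): I_hole = (1/2)mr² + md² = (1/2)(0.065062)(0.11)² + (0.065062)(0.12)² = 0.0013305 kg m².
Treating the hole as negative mass, I = I₀ − I_hole = 0.036966 − 0.0013305 = 0.035635 kg m².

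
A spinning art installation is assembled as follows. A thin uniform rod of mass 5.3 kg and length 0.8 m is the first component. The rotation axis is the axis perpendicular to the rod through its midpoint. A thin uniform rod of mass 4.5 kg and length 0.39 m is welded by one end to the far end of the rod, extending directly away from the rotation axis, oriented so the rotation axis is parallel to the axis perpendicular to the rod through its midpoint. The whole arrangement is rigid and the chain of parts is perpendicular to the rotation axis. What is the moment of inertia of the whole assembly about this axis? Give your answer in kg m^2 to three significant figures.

Thin rod: I_cm = (1/12)ML² = (1/12)(5.3)(0.8)² = 0.28267 kg m^2; axis through the centre, so I = 0.28267 kg m^2.
Thin rod: I_cm = (1/12)ML² = (1/12)(4.5)(0.39)² = 0.057038 kg m^2; centre at d = 0.4 + 0.195 = 0.595 m, so I = I_cm + Md² gives I = 0.057038 + (4.5)(0.595)² = 1.6502 kg m^2.
Total I = 0.28267 + 1.6502 = 1.9328 kg m^2.

1.93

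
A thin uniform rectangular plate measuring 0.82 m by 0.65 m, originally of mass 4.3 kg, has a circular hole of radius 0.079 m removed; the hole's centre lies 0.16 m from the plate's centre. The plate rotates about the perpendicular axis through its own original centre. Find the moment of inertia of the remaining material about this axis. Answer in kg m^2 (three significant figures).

0.388

Unpierced body about its centre: I₀ = (1/12)M(a²+b²) = (1/12)(4.3)[(0.82)² + (0.65)²] = 0.39234 kg m^2.
The removed disk has mass m = M·πr²/(ab) = (4.3)·π(0.079)²/(0.82·0.65) = 0.15818 kg (same uniform areal density).
Its moment of inertia about the rotation axis (parallel-axis theorem): I_hole = (1/2)mr² + md² = (1/2)(0.15818)(0.079)² + (0.15818)(0.16)² = 0.0045429 kg m^2.
Treating the hole as negative mass, I = I₀ − I_hole = 0.39234 − 0.0045429 = 0.3878 kg m^2.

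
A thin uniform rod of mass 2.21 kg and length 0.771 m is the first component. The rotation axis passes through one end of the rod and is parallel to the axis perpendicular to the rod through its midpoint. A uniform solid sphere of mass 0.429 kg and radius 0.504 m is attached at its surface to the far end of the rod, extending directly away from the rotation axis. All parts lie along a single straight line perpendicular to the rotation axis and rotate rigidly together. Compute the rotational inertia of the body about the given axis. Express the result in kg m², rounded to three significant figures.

1.18

Thin rod: I_cm = (1/12)ML² = (1/12)(2.21)(0.771)² = 0.10948 kg m²; centre at d = 0.3855 m, so the parallel axis theorem gives I = 0.10948 + (2.21)(0.3855)² = 0.4379 kg m².
Solid sphere: I_cm = (2/5)MR² = (2/5)(0.429)(0.504)² = 0.043589 kg m²; centre at d = 0.3855 + 0.3855 + 0.504 = 1.275 m, so the parallel axis theorem gives I = 0.043589 + (0.429)(1.275)² = 0.74098 kg m².
Total I = 0.4379 + 0.74098 = 1.1789 kg m².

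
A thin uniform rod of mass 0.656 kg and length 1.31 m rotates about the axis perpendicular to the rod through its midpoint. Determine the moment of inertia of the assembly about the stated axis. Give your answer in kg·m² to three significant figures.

I_cm = (1/12)ML² = (1/12)(0.656)(1.31)² = 0.093813 kg·m²; axis through the centre, so I = 0.093813 kg·m².

0.0938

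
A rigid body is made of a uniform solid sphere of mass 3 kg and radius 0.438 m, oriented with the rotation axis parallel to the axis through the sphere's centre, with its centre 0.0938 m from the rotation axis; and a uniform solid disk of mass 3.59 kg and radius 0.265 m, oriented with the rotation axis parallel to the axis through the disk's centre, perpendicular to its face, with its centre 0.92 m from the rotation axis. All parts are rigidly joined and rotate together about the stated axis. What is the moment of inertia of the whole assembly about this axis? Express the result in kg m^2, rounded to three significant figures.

Solid sphere: I_cm = (2/5)MR² = (2/5)(3)(0.438)² = 0.23021 kg m^2; centre at d = 0.0938 m, so I = I_cm + Md² gives I = 0.23021 + (3)(0.0938)² = 0.25661 kg m^2.
Solid disk: I_cm = (1/2)MR² = (1/2)(3.59)(0.265)² = 0.12605 kg m^2; centre at d = 0.92 m, so I = I_cm + Md² gives I = 0.12605 + (3.59)(0.92)² = 3.1646 kg m^2.
Total I = 0.25661 + 3.1646 = 3.4212 kg m^2.

3.42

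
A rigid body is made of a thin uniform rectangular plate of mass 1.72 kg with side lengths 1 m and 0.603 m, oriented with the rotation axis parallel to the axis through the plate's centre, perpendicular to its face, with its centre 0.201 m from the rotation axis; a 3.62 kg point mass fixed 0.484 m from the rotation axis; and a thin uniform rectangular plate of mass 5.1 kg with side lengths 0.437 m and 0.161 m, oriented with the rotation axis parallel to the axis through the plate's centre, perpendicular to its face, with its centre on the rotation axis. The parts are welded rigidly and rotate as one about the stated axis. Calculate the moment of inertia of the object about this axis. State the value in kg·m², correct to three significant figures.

1.21

Rectangular plate: I_cm = (1/12)M(a²+b²) = (1/12)(1.72)[(1)² + (0.603)²] = 0.19545 kg·m²; centre at d = 0.201 m, so the parallel axis theorem gives I = 0.19545 + (1.72)(0.201)² = 0.26494 kg·m².
Point mass: I_cm = 0; centre at d = 0.484 m, so the parallel axis theorem gives I = 0 + (3.62)(0.484)² = 0.84801 kg·m².
Rectangular plate: I_cm = (1/12)M(a²+b²) = (1/12)(5.1)[(0.437)² + (0.161)²] = 0.092178 kg·m²; axis through the centre, so I = 0.092178 kg·m².
Total I = 0.26494 + 0.84801 + 0.092178 = 1.2051 kg·m².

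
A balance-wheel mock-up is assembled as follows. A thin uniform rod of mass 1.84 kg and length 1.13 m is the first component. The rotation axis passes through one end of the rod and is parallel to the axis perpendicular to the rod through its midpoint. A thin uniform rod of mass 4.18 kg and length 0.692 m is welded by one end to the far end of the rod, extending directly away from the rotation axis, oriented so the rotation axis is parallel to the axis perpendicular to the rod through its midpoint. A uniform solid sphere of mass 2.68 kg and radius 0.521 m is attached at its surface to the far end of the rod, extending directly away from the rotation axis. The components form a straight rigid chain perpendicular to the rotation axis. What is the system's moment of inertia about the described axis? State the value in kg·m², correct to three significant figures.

Thin rod: I_cm = (1/12)ML² = (1/12)(1.84)(1.13)² = 0.19579 kg·m²; centre at d = 0.565 m, so I = I_cm + Md² gives I = 0.19579 + (1.84)(0.565)² = 0.78317 kg·m².
Thin rod: I_cm = (1/12)ML² = (1/12)(4.18)(0.692)² = 0.1668 kg·m²; centre at d = 0.565 + 0.565 + 0.346 = 1.476 m, so I = I_cm + Md² gives I = 0.1668 + (4.18)(1.476)² = 9.2733 kg·m².
Solid sphere: I_cm = (2/5)MR² = (2/5)(2.68)(0.521)² = 0.29098 kg·m²; centre at d = 0.565 + 0.565 + 0.346 + 0.346 + 0.521 = 2.343 m, so I = I_cm + Md² gives I = 0.29098 + (2.68)(2.343)² = 15.003 kg·m².
Total I = 0.78317 + 9.2733 + 15.003 = 25.06 kg·m².

25.1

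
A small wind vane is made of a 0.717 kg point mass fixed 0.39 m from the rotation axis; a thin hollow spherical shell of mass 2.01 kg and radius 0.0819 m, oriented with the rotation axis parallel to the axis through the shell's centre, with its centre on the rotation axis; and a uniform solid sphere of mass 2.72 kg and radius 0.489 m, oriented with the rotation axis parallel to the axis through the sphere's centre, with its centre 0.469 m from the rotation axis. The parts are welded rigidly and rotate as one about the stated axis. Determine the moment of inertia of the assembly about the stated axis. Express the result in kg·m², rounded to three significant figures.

Point mass: I_cm = 0; centre at d = 0.39 m, so I = I_cm + Md² gives I = 0 + (0.717)(0.39)² = 0.10906 kg·m².
Spherical shell: I_cm = (2/3)MR² = (2/3)(2.01)(0.0819)² = 0.0089882 kg·m²; axis through the centre, so I = 0.0089882 kg·m².
Solid sphere: I_cm = (2/5)MR² = (2/5)(2.72)(0.489)² = 0.26016 kg·m²; centre at d = 0.469 m, so I = I_cm + Md² gives I = 0.26016 + (2.72)(0.469)² = 0.85846 kg·m².
Total I = 0.10906 + 0.0089882 + 0.85846 = 0.9765 kg·m².

0.977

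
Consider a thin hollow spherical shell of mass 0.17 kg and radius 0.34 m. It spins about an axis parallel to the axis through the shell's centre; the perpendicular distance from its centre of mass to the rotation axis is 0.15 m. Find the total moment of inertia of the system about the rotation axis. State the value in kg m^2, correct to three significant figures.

I_cm = (2/3)MR² = (2/3)(0.17)(0.34)² = 0.013101 kg m^2; centre at d = 0.15 m, so the parallel axis theorem gives I = 0.013101 + (0.17)(0.15)² = 0.016926 kg m^2.

0.0169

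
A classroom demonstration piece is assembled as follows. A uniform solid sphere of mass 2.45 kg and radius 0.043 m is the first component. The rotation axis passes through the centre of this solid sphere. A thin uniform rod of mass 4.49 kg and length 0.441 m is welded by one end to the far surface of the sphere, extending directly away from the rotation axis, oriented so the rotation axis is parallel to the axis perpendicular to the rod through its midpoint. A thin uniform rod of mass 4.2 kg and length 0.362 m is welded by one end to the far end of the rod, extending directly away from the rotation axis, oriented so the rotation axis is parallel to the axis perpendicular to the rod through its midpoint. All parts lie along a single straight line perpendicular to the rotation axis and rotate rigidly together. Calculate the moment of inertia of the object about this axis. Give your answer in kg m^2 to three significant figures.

Solid sphere: I_cm = (2/5)MR² = (2/5)(2.45)(0.043)² = 0.001812 kg m^2; axis through the centre, so I = 0.001812 kg m^2.
Thin rod: I_cm = (1/12)ML² = (1/12)(4.49)(0.441)² = 0.072768 kg m^2; centre at d = 0.043 + 0.2205 = 0.2635 m, so the parallel axis theorem gives I = 0.072768 + (4.49)(0.2635)² = 0.38452 kg m^2.
Thin rod: I_cm = (1/12)ML² = (1/12)(4.2)(0.362)² = 0.045865 kg m^2; centre at d = 0.043 + 0.2205 + 0.2205 + 0.181 = 0.665 m, so the parallel axis theorem gives I = 0.045865 + (4.2)(0.665)² = 1.9032 kg m^2.
Total I = 0.001812 + 0.38452 + 1.9032 = 2.2895 kg m^2.

2.29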